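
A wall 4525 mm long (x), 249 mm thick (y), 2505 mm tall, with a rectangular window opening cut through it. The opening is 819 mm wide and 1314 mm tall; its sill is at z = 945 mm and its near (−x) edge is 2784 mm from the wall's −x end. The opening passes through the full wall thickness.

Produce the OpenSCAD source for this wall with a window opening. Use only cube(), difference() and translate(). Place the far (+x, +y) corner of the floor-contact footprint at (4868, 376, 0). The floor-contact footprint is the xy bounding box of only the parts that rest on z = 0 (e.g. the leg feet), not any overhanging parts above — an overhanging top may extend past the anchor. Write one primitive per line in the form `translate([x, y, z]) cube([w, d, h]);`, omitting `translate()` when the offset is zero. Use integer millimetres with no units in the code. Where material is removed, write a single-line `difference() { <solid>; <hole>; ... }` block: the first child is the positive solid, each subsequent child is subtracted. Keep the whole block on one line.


difference() { translate([343, 127, 0]) cube([4525, 249, 2505]); translate([3127, 127, 945]) cube([819, 249, 1314]); }


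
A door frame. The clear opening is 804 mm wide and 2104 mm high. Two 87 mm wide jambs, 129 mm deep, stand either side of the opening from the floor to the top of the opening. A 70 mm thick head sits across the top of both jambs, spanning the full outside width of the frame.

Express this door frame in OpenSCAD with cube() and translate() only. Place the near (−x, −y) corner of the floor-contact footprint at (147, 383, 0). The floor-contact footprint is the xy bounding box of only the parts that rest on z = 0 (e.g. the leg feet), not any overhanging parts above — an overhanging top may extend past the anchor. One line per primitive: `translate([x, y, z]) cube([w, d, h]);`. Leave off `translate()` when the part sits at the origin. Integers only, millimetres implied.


translate([147, 383, 0]) cube([87, 129, 2104]);
translate([1038, 383, 0]) cube([87, 129, 2104]);
translate([147, 383, 2104]) cube([978, 129, 70]);


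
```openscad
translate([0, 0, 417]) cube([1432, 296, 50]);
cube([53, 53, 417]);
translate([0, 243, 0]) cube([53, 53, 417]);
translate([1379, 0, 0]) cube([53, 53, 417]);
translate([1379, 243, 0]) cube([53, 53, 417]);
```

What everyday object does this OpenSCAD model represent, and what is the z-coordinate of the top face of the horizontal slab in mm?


A bench. The seat-top height is 467 mm.

A long slab on four corner posts — a bench. The slab sits at z = 417 with thickness 50, so the top is 417 + 50 = 467 mm.


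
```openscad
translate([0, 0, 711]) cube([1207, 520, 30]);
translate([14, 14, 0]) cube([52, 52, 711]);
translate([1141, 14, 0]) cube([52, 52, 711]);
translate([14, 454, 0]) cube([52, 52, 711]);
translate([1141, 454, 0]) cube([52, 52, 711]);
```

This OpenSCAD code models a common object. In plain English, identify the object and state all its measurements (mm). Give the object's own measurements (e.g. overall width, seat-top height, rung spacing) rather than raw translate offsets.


A table: top 1207 mm (x) × 520 mm (y), 30 mm thick, upper face at z = 741 mm, on four 52×52 mm square legs, each inset 14 mm from the nearest pair of top edges from z = 0 to the bottom of the top.


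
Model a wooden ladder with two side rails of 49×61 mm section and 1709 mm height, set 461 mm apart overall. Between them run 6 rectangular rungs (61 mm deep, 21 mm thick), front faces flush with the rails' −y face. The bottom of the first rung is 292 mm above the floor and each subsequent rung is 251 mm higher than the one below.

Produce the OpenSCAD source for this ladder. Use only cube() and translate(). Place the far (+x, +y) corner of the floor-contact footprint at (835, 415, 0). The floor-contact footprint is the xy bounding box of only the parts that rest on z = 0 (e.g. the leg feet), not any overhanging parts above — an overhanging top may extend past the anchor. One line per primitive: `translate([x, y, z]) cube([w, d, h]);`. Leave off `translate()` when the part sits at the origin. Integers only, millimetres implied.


translate([374, 354, 0]) cube([49, 61, 1709]);
translate([786, 354, 0]) cube([49, 61, 1709]);
translate([423, 354, 292]) cube([363, 61, 21]);
translate([423, 354, 543]) cube([363, 61, 21]);
translate([423, 354, 794]) cube([363, 61, 21]);
translate([423, 354, 1045]) cube([363, 61, 21]);
translate([423, 354, 1296]) cube([363, 61, 21]);
translate([423, 354, 1547]) cube([363, 61, 21]);


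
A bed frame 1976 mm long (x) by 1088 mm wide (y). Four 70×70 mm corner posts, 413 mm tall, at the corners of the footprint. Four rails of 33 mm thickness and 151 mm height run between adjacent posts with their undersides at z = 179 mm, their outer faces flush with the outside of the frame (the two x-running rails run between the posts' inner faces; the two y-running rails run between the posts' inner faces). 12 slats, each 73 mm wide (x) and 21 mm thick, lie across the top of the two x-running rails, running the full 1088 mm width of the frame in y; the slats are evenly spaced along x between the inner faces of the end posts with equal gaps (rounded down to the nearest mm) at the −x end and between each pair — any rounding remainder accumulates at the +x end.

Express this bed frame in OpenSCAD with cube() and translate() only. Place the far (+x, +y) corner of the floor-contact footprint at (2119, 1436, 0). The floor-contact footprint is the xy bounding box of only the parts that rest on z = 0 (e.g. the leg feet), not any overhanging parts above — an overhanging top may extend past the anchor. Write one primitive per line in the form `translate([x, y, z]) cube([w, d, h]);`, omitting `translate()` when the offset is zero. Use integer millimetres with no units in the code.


translate([143, 348, 0]) cube([70, 70, 413]);
translate([143, 1366, 0]) cube([70, 70, 413]);
translate([2049, 348, 0]) cube([70, 70, 413]);
translate([2049, 1366, 0]) cube([70, 70, 413]);
translate([213, 348, 179]) cube([1836, 33, 151]);
translate([213, 1403, 179]) cube([1836, 33, 151]);
translate([143, 418, 179]) cube([33, 948, 151]);
translate([2086, 418, 179]) cube([33, 948, 151]);
translate([286, 348, 330]) cube([73, 1088, 21]);
translate([432, 348, 330]) cube([73, 1088, 21]);
translate([578, 348, 330]) cube([73, 1088, 21]);
translate([724, 348, 330]) cube([73, 1088, 21]);
translate([870, 348, 330]) cube([73, 1088, 21]);
translate([1016, 348, 330]) cube([73, 1088, 21]);
translate([1162, 348, 330]) cube([73, 1088, 21]);
translate([1308, 348, 330]) cube([73, 1088, 21]);
translate([1454, 348, 330]) cube([73, 1088, 21]);
translate([1600, 348, 330]) cube([73, 1088, 21]);
translate([1746, 348, 330]) cube([73, 1088, 21]);
translate([1892, 348, 330]) cube([73, 1088, 21]);


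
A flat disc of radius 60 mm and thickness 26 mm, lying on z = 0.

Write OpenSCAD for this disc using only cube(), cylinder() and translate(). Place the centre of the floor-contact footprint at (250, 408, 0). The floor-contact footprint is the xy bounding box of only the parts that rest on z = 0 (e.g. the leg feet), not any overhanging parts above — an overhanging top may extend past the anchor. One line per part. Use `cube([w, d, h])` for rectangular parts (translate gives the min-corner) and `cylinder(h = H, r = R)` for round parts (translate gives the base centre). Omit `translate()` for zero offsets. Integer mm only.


translate([250, 408, 0]) cylinder(h = 26, r = 60);


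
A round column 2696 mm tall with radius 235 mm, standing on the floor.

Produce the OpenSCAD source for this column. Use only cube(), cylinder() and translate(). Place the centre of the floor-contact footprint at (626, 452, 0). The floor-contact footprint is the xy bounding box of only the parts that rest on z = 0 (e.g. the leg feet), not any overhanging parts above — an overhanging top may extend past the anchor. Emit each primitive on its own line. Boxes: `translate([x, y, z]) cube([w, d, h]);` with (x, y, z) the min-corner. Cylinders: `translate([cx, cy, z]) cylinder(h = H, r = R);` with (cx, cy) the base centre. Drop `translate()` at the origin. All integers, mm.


translate([626, 452, 0]) cylinder(h = 2696, r = 235);


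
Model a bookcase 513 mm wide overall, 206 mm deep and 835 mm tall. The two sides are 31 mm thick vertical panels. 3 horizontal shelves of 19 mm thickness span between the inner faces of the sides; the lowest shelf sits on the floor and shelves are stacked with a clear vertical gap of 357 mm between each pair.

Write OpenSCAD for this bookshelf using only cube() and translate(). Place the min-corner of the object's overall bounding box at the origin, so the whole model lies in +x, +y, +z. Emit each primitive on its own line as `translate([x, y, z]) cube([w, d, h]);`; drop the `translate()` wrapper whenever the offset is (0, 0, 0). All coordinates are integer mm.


cube([31, 206, 835]);
translate([482, 0, 0]) cube([31, 206, 835]);
translate([31, 0, 0]) cube([451, 206, 19]);
translate([31, 0, 376]) cube([451, 206, 19]);
translate([31, 0, 752]) cube([451, 206, 19]);


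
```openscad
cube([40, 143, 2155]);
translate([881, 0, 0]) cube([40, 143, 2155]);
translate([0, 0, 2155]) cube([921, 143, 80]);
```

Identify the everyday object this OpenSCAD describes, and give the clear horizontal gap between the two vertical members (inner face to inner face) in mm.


A door frame. The clear opening width is 841 mm.

Two 2155 mm tall posts with a header on top — a door frame. The left jamb is 40 mm wide at x = 0; the right jamb starts at x = 881. The clear opening is 881 − 40 = 841 mm.


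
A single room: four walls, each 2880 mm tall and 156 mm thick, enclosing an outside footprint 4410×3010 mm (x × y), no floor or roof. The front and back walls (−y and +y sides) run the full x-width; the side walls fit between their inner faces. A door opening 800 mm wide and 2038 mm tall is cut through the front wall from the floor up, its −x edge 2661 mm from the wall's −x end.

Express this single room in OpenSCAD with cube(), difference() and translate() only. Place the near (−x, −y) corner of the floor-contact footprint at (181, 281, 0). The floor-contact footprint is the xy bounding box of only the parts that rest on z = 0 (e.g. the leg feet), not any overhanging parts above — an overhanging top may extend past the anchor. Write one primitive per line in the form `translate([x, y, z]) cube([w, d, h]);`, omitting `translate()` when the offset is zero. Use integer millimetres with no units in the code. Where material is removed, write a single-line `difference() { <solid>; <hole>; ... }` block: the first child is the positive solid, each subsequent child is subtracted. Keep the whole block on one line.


difference() { translate([181, 281, 0]) cube([4410, 156, 2880]); translate([2842, 281, 0]) cube([800, 156, 2038]); }
translate([181, 3135, 0]) cube([4410, 156, 2880]);
translate([181, 437, 0]) cube([156, 2698, 2880]);
translate([4435, 437, 0]) cube([156, 2698, 2880]);


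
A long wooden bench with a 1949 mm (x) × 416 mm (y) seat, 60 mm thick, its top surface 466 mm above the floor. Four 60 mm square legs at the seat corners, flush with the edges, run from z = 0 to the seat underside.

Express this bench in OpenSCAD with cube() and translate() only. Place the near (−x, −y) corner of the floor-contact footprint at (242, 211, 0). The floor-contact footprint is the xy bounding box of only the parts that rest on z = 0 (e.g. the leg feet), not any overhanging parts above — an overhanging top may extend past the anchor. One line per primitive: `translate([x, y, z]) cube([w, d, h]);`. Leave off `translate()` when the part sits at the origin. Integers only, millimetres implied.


translate([242, 211, 406]) cube([1949, 416, 60]);
translate([242, 211, 0]) cube([60, 60, 406]);
translate([242, 567, 0]) cube([60, 60, 406]);
translate([2131, 211, 0]) cube([60, 60, 406]);
translate([2131, 567, 0]) cube([60, 60, 406]);


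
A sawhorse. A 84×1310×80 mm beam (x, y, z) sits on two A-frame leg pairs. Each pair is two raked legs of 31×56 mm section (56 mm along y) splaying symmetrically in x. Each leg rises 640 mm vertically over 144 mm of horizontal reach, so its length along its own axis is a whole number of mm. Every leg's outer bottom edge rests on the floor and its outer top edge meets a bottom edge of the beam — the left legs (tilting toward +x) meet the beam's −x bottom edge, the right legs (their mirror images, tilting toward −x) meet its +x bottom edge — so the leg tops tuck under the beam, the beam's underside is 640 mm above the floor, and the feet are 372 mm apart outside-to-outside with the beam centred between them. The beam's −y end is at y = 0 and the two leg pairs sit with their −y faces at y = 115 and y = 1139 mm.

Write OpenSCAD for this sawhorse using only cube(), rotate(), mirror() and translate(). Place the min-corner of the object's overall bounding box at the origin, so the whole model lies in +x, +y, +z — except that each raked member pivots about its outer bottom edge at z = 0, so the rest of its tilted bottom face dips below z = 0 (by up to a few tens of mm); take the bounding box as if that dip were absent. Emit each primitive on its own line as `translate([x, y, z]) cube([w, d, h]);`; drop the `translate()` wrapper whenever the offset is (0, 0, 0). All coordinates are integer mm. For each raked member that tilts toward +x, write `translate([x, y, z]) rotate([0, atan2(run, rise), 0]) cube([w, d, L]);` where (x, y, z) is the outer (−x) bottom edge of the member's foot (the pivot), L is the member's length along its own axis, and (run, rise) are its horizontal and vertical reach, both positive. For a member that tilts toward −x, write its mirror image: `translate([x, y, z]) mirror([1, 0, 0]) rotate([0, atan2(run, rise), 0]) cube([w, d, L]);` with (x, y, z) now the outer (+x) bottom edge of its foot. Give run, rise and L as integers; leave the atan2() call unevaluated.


// leg length = √(144² + 640²) = 656
// right-leg outer foot x = 2·144 + 84 = 372
// beam min-corner = (144, 0, 640)
translate([144, 0, 640]) cube([84, 1310, 80]);
translate([0, 115, 0]) rotate([0, atan2(144, 640), 0]) cube([31, 56, 656]);
translate([372, 115, 0]) mirror([1, 0, 0]) rotate([0, atan2(144, 640), 0]) cube([31, 56, 656]);
translate([0, 1139, 0]) rotate([0, atan2(144, 640), 0]) cube([31, 56, 656]);
translate([372, 1139, 0]) mirror([1, 0, 0]) rotate([0, atan2(144, 640), 0]) cube([31, 56, 656]);


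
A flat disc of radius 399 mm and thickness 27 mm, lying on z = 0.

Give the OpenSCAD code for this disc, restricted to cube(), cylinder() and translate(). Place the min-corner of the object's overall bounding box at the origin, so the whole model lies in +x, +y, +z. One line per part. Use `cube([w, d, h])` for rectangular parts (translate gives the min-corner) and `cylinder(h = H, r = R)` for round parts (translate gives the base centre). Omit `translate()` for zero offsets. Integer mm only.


translate([399, 399, 0]) cylinder(h = 27, r = 399);


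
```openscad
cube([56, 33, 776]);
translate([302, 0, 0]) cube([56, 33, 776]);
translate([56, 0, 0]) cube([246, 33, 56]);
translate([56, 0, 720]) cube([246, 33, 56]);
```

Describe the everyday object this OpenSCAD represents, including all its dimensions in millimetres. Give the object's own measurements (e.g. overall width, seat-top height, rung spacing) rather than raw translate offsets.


A rectangular picture frame lying in the x–z plane (depth along y). The opening is 246 mm wide (x) by 664 mm tall (z), surrounded by a border 56 mm wide on all four sides. The frame is 33 mm deep and is made of two full-height vertical stiles with two horizontal rails fitted between them.


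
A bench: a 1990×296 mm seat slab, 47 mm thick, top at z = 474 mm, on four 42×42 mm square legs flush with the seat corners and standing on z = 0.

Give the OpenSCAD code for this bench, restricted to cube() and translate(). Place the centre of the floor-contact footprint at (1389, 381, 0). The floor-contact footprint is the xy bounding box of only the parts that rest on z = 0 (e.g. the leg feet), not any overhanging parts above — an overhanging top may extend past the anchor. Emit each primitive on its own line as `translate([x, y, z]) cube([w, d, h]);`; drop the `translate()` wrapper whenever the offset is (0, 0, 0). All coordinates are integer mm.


translate([394, 233, 427]) cube([1990, 296, 47]);
translate([394, 233, 0]) cube([42, 42, 427]);
translate([394, 487, 0]) cube([42, 42, 427]);
translate([2342, 233, 0]) cube([42, 42, 427]);
translate([2342, 487, 0]) cube([42, 42, 427]);


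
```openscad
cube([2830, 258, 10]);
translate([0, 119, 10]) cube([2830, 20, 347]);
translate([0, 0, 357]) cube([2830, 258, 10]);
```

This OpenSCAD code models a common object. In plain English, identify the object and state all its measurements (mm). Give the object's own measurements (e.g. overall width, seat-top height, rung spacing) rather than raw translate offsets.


An I-beam lying along x, 2830 mm long. Overall section height 367 mm. Two flanges 258 mm wide (y) and 10 mm thick, one on the floor and one at the top; a web 20 mm thick runs between them, centred on the flange width.


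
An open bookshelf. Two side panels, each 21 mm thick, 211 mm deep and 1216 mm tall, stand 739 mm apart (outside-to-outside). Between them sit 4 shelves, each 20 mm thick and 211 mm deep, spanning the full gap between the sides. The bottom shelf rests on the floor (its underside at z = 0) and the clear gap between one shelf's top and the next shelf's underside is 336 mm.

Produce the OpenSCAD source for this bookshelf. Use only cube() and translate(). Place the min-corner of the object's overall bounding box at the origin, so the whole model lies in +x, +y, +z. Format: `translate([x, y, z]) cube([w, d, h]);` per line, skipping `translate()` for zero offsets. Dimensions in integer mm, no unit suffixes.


cube([21, 211, 1216]);
translate([718, 0, 0]) cube([21, 211, 1216]);
translate([21, 0, 0]) cube([697, 211, 20]);
translate([21, 0, 356]) cube([697, 211, 20]);
translate([21, 0, 712]) cube([697, 211, 20]);
translate([21, 0, 1068]) cube([697, 211, 20]);


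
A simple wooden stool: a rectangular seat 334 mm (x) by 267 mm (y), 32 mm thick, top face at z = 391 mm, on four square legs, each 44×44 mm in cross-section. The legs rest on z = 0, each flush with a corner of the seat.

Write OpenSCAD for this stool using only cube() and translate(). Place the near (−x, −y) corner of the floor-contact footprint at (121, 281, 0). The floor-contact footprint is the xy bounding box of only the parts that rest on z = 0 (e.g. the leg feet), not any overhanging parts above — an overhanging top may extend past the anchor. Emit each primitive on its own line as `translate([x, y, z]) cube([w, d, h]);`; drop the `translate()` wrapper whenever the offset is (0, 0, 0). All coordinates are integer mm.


// leg_h = 391 - 32 = 359
translate([121, 281, 359]) cube([334, 267, 32]);
translate([121, 281, 0]) cube([44, 44, 359]);
translate([411, 281, 0]) cube([44, 44, 359]);
translate([121, 504, 0]) cube([44, 44, 359]);
translate([411, 504, 0]) cube([44, 44, 359]);


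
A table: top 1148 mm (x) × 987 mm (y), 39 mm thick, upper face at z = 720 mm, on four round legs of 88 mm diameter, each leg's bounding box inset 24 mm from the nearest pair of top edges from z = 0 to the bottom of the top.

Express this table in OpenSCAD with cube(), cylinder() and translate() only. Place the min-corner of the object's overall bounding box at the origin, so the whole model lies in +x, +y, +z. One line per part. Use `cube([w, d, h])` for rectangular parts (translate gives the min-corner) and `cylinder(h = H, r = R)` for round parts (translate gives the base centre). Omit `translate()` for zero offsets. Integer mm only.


// leg_h = 720 - 39 = 681
translate([0, 0, 681]) cube([1148, 987, 39]);
translate([68, 68, 0]) cylinder(h = 681, r = 44);
translate([1080, 68, 0]) cylinder(h = 681, r = 44);
translate([68, 919, 0]) cylinder(h = 681, r = 44);
translate([1080, 919, 0]) cylinder(h = 681, r = 44);


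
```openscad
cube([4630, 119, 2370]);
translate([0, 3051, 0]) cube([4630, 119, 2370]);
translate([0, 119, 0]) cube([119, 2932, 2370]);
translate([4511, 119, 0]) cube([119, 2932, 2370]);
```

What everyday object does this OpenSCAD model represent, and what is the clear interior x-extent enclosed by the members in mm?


A house (or room) frame. The interior width is 4392 mm.

Four 2370 mm walls enclosing a rectangle with no floor or roof — a room or house frame. Outside width is 4630 mm and wall thickness is 119 mm, so the interior width is 4630 − 2 × 119 = 4392 mm.


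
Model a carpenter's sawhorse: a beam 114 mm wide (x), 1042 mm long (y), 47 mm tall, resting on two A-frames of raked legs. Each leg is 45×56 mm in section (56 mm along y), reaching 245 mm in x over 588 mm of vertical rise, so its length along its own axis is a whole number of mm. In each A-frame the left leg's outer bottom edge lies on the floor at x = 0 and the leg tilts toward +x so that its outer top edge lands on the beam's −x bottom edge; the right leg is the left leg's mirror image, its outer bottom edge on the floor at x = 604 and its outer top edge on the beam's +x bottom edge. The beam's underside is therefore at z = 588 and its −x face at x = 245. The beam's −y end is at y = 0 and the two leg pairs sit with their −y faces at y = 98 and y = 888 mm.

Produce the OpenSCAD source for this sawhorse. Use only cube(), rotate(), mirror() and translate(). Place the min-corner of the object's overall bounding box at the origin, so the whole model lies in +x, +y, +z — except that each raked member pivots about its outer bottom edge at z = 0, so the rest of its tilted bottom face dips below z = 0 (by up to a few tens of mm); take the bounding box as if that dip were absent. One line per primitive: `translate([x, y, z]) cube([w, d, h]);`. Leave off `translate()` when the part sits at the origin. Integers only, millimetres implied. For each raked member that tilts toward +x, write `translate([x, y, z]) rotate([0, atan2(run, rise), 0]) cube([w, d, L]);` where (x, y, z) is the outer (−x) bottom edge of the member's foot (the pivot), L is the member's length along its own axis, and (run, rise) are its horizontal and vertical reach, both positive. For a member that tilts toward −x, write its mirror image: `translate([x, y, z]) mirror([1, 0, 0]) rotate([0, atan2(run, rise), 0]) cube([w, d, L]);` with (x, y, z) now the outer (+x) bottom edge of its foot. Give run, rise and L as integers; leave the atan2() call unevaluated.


// leg length = √(245² + 588²) = 637
// right-leg outer foot x = 2·245 + 114 = 604
// beam min-corner = (245, 0, 588)
translate([245, 0, 588]) cube([114, 1042, 47]);
translate([0, 98, 0]) rotate([0, atan2(245, 588), 0]) cube([45, 56, 637]);
translate([604, 98, 0]) mirror([1, 0, 0]) rotate([0, atan2(245, 588), 0]) cube([45, 56, 637]);
translate([0, 888, 0]) rotate([0, atan2(245, 588), 0]) cube([45, 56, 637]);
translate([604, 888, 0]) mirror([1, 0, 0]) rotate([0, atan2(245, 588), 0]) cube([45, 56, 637]);


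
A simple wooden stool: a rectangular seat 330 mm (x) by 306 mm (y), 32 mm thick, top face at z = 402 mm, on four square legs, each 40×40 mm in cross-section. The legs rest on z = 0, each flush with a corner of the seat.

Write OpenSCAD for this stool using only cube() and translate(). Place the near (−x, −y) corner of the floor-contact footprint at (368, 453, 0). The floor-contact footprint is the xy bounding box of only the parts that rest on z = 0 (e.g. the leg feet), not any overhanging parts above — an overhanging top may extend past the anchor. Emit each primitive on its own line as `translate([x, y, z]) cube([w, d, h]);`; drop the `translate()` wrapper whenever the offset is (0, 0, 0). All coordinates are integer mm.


// leg_h = 402 - 32 = 370
translate([368, 453, 370]) cube([330, 306, 32]);
translate([368, 453, 0]) cube([40, 40, 370]);
translate([658, 453, 0]) cube([40, 40, 370]);
translate([368, 719, 0]) cube([40, 40, 370]);
translate([658, 719, 0]) cube([40, 40, 370]);


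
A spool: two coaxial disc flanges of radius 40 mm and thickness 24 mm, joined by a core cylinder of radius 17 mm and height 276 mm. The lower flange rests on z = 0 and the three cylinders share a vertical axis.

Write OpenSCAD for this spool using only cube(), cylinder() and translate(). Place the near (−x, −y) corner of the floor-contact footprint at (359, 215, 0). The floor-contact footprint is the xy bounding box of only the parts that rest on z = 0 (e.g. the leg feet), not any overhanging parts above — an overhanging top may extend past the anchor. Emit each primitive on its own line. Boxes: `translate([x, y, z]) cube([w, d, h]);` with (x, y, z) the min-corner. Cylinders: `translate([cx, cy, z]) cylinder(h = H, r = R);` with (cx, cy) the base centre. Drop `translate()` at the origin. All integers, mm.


translate([399, 255, 0]) cylinder(h = 24, r = 40);
translate([399, 255, 24]) cylinder(h = 276, r = 17);
translate([399, 255, 300]) cylinder(h = 24, r = 40);


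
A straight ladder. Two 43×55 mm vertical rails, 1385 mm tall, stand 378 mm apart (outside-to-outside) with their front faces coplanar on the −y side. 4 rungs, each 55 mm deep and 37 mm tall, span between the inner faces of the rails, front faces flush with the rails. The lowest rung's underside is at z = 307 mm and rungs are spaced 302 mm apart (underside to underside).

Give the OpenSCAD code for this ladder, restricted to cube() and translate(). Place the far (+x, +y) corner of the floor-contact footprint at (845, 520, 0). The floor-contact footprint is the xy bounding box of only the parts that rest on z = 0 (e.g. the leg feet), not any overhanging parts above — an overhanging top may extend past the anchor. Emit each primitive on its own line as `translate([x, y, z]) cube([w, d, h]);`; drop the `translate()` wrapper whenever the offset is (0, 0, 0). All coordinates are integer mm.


translate([467, 465, 0]) cube([43, 55, 1385]);
translate([802, 465, 0]) cube([43, 55, 1385]);
translate([510, 465, 307]) cube([292, 55, 37]);
translate([510, 465, 609]) cube([292, 55, 37]);
translate([510, 465, 911]) cube([292, 55, 37]);
translate([510, 465, 1213]) cube([292, 55, 37]);


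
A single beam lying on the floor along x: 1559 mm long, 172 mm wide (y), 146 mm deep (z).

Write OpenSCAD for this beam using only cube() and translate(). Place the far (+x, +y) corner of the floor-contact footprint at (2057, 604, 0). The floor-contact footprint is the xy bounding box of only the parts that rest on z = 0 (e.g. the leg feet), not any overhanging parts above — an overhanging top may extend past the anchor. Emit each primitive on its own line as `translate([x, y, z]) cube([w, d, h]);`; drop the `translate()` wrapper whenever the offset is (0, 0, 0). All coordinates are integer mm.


translate([498, 432, 0]) cube([1559, 172, 146]);


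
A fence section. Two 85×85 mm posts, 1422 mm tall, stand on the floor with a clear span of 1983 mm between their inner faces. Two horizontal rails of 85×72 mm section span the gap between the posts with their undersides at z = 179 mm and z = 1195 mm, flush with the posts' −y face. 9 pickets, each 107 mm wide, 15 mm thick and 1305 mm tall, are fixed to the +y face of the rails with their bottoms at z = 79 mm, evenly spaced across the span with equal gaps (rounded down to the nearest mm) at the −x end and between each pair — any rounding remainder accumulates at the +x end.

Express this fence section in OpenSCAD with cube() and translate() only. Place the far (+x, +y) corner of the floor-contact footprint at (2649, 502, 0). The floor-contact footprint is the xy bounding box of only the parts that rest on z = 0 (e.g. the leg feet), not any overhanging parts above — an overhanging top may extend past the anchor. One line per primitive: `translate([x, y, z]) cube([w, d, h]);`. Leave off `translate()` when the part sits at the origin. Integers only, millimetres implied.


translate([496, 417, 0]) cube([85, 85, 1422]);
translate([2564, 417, 0]) cube([85, 85, 1422]);
translate([581, 417, 179]) cube([1983, 85, 72]);
translate([581, 417, 1195]) cube([1983, 85, 72]);
translate([683, 502, 79]) cube([107, 15, 1305]);
translate([892, 502, 79]) cube([107, 15, 1305]);
translate([1101, 502, 79]) cube([107, 15, 1305]);
translate([1310, 502, 79]) cube([107, 15, 1305]);
translate([1519, 502, 79]) cube([107, 15, 1305]);
translate([1728, 502, 79]) cube([107, 15, 1305]);
translate([1937, 502, 79]) cube([107, 15, 1305]);
translate([2146, 502, 79]) cube([107, 15, 1305]);
translate([2355, 502, 79]) cube([107, 15, 1305]);


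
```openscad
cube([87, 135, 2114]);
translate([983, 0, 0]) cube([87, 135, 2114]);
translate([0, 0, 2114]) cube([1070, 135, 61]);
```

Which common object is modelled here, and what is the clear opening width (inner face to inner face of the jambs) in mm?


A door frame. The clear opening width is 896 mm.

Two 2114 mm tall posts with a header on top — a door frame. The left jamb is 87 mm wide at x = 0; the right jamb starts at x = 983. The clear opening is 983 − 87 = 896 mm.


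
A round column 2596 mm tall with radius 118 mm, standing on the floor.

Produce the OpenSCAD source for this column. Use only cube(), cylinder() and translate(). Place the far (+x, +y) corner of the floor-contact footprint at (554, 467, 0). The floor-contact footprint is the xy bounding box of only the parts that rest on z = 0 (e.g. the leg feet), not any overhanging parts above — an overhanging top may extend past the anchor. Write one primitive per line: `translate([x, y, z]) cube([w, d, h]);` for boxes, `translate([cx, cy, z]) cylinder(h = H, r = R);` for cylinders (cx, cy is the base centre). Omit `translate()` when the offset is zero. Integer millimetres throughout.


translate([436, 349, 0]) cylinder(h = 2596, r = 118);


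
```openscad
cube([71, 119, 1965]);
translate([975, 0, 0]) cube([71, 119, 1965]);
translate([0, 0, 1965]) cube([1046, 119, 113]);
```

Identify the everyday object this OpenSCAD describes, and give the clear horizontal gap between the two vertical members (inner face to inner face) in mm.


A door frame. The clear opening width is 904 mm.

Two 1965 mm tall posts with a header on top — a door frame. The left jamb is 71 mm wide at x = 0; the right jamb starts at x = 975. The clear opening is 975 − 71 = 904 mm.


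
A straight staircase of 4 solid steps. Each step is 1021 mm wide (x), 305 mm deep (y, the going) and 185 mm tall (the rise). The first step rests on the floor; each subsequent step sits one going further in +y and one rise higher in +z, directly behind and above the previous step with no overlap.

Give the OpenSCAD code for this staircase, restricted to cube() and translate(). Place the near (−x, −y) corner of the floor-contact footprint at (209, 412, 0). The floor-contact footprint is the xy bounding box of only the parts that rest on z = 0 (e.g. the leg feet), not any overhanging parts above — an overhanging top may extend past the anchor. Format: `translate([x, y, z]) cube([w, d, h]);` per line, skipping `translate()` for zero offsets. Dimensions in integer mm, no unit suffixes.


translate([209, 412, 0]) cube([1021, 305, 185]);
translate([209, 717, 185]) cube([1021, 305, 185]);
translate([209, 1022, 370]) cube([1021, 305, 185]);
translate([209, 1327, 555]) cube([1021, 305, 185]);


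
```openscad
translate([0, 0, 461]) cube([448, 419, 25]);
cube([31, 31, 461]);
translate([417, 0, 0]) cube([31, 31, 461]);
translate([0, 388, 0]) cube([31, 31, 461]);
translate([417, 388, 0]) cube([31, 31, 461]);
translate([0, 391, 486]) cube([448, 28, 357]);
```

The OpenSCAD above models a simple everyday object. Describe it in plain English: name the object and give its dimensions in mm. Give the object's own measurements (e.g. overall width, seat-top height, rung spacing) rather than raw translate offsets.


A chair. The seat is a 448×419×25 mm slab with its top at z = 486 mm, on four 31×31 mm corner legs (flush with the seat edges, standing on z = 0). A flat backrest 28 mm thick, 357 mm tall, spans the full seat width and rises from the seat top along its +y edge, rear face flush with the rear of the seat.


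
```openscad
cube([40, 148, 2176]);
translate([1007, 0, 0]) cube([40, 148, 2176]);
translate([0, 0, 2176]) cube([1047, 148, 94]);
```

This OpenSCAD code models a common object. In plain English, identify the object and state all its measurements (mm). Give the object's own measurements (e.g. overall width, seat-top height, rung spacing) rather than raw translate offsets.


A door frame. The clear opening is 967 mm wide and 2176 mm high. Two 40 mm wide jambs, 148 mm deep, stand either side of the opening from the floor to the top of the opening. A 94 mm thick head sits across the top of both jambs, spanning the full outside width of the frame.


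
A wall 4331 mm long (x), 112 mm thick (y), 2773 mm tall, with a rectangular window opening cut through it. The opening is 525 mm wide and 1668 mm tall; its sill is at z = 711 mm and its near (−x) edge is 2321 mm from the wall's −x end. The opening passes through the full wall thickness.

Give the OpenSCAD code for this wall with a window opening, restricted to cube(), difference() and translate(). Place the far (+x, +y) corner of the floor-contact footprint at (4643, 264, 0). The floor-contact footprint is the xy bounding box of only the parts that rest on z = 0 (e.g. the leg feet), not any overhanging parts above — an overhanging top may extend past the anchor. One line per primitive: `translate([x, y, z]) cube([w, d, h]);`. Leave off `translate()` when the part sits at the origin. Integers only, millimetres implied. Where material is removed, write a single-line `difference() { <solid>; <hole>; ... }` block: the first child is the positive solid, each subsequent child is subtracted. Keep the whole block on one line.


difference() { translate([312, 152, 0]) cube([4331, 112, 2773]); translate([2633, 152, 711]) cube([525, 112, 1668]); }


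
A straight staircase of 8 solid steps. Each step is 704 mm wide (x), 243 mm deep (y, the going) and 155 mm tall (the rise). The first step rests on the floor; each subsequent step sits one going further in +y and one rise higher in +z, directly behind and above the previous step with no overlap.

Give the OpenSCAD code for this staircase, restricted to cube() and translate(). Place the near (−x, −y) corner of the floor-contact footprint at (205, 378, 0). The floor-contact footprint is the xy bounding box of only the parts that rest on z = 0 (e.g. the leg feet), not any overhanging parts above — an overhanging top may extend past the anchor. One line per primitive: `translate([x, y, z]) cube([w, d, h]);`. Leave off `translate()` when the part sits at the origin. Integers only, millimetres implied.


translate([205, 378, 0]) cube([704, 243, 155]);
translate([205, 621, 155]) cube([704, 243, 155]);
translate([205, 864, 310]) cube([704, 243, 155]);
translate([205, 1107, 465]) cube([704, 243, 155]);
translate([205, 1350, 620]) cube([704, 243, 155]);
translate([205, 1593, 775]) cube([704, 243, 155]);
translate([205, 1836, 930]) cube([704, 243, 155]);
translate([205, 2079, 1085]) cube([704, 243, 155]);


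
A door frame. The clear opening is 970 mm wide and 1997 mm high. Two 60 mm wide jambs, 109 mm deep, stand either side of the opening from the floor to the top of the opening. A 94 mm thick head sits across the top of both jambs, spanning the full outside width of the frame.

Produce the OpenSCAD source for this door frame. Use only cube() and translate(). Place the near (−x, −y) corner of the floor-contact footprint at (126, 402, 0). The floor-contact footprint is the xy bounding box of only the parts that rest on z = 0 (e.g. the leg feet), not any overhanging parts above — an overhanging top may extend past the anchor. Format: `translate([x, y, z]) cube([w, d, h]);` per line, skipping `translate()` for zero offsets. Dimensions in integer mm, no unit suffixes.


translate([126, 402, 0]) cube([60, 109, 1997]);
translate([1156, 402, 0]) cube([60, 109, 1997]);
translate([126, 402, 1997]) cube([1090, 109, 94]);


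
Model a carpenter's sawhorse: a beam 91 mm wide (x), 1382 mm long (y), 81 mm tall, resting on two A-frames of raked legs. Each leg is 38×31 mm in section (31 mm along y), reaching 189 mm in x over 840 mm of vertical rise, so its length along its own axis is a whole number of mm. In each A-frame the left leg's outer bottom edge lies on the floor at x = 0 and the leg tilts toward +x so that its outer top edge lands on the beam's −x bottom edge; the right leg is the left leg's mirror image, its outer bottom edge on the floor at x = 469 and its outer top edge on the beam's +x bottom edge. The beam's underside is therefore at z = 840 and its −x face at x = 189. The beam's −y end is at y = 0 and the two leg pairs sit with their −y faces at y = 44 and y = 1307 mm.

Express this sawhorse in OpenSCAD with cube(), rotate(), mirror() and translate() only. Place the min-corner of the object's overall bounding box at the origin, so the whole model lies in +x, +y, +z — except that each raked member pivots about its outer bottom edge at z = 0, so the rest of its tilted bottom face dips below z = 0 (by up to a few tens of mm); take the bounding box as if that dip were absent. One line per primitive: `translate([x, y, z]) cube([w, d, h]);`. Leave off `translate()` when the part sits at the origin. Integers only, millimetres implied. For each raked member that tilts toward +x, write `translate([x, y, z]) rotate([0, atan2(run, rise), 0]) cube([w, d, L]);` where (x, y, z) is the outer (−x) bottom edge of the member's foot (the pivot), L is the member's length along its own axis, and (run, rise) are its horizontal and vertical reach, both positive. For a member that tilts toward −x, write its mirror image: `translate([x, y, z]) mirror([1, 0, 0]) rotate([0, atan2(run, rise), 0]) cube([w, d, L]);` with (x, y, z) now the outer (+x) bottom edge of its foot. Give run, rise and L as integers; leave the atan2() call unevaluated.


translate([189, 0, 840]) cube([91, 1382, 81]);
translate([0, 44, 0]) rotate([0, atan2(189, 840), 0]) cube([38, 31, 861]);
translate([469, 44, 0]) mirror([1, 0, 0]) rotate([0, atan2(189, 840), 0]) cube([38, 31, 861]);
translate([0, 1307, 0]) rotate([0, atan2(189, 840), 0]) cube([38, 31, 861]);
translate([469, 1307, 0]) mirror([1, 0, 0]) rotate([0, atan2(189, 840), 0]) cube([38, 31, 861]);


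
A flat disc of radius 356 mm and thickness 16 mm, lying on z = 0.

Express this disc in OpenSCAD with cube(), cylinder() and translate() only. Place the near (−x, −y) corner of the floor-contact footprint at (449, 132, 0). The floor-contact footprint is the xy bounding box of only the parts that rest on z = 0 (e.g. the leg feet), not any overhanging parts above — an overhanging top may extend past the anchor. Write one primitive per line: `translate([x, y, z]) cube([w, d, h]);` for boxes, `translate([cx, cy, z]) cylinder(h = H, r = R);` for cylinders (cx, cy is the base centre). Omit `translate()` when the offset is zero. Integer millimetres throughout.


translate([805, 488, 0]) cylinder(h = 16, r = 356);


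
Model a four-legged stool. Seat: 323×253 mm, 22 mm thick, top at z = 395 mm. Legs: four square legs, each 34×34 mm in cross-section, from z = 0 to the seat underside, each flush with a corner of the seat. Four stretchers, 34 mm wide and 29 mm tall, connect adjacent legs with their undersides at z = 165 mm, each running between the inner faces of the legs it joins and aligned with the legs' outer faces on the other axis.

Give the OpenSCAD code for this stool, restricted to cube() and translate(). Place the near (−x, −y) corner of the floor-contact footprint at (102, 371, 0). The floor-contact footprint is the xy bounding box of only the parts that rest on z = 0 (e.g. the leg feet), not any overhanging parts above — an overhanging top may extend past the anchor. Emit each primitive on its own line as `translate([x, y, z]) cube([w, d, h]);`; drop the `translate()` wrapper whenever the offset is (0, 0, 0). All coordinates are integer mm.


translate([102, 371, 373]) cube([323, 253, 22]);
translate([102, 371, 0]) cube([34, 34, 373]);
translate([391, 371, 0]) cube([34, 34, 373]);
translate([102, 590, 0]) cube([34, 34, 373]);
translate([391, 590, 0]) cube([34, 34, 373]);
translate([136, 371, 165]) cube([255, 34, 29]);
translate([136, 590, 165]) cube([255, 34, 29]);
translate([102, 405, 165]) cube([34, 185, 29]);
translate([391, 405, 165]) cube([34, 185, 29]);
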